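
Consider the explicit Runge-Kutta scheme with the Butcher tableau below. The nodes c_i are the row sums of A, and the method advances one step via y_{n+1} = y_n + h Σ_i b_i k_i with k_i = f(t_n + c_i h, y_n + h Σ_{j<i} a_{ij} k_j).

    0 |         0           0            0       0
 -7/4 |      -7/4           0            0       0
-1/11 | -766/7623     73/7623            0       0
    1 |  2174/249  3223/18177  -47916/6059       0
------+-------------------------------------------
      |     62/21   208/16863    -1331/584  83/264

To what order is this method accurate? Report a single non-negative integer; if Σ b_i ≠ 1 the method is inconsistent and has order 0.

b = (62/21, 208/16863, -1331/584, 83/264)
c = (0, -7/4, -1/11, 1)
Ac = (0, 0, -73/4356, 407/996)
Σ b_i: 62/21·1 + 208/16863·1 + (-1331/584)·1 + 83/264·1 = 1 ✓
b·c: 208/16863·(-7/4) + (-1331/584)·(-1/11) + 83/264·1 = 1/2 ✓
b·c²: 208/16863·49/16 + (-1331/584)·1/121 + 83/264·1 = 1/3 ✓
b·Ac: (-1331/584)·(-73/4356) + 83/264·407/996 = 1/6 ✓
b·c³: 208/16863·(-343/64) + (-1331/584)·(-1/1331) + 83/264·1 = 1/4 ✓
b·(c∘Ac): (-1331/584)·73/47916 + 83/264·407/996 = 1/8 ✓
b·Ac²: (-1331/584)·511/17424 + 83/264·1903/3984 = 1/12 ✓
b·A²c: 83/264·11/83 = 1/24 ✓; 4 stages ⇒ order 4.

4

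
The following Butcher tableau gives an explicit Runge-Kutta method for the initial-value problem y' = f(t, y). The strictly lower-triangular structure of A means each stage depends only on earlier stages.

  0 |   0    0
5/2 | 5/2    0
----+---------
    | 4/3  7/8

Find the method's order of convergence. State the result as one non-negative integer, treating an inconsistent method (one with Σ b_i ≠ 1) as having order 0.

0

b = (4/3, 7/8)
c = (0, 5/2)
Σ b_i: 4/3·1 + 7/8·1 = 53/24 ≠ 1 ⇒ order 0.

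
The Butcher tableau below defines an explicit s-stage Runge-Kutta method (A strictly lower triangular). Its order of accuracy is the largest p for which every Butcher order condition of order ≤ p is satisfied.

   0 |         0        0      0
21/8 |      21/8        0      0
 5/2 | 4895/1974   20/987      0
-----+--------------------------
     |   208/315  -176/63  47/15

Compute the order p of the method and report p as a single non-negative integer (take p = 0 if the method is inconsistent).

3

b = (208/315, -176/63, 47/15)
c = (0, 21/8, 5/2)
Ac = (0, 0, 5/94)
Σ b_i: 208/315·1 + (-176/63)·1 + 47/15·1 = 1 ✓
b·c: (-176/63)·21/8 + 47/15·5/2 = 1/2 ✓
b·c²: (-176/63)·441/64 + 47/15·25/4 = 1/3 ✓
b·Ac: 47/15·5/94 = 1/6 ✓; 3 stages ⇒ order 3.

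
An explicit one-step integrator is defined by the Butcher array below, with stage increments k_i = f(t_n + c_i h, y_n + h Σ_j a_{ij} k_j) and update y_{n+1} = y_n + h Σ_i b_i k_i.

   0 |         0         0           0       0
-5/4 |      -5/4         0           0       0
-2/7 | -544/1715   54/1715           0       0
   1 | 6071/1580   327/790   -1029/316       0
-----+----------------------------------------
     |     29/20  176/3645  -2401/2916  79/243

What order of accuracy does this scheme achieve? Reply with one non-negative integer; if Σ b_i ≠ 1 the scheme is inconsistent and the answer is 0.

4

b = (29/20, 176/3645, -2401/2916, 79/243)
c = (0, -5/4, -2/7, 1)
Ac = (0, 0, -27/686, 261/632)
Σ b_i: 29/20·1 + 176/3645·1 + (-2401/2916)·1 + 79/243·1 = 1 ✓
b·c: 176/3645·(-5/4) + (-2401/2916)·(-2/7) + 79/243·1 = 1/2 ✓
b·c²: 176/3645·25/16 + (-2401/2916)·4/49 + 79/243·1 = 1/3 ✓
b·Ac: (-2401/2916)·(-27/686) + 79/243·261/632 = 1/6 ✓
b·c³: 176/3645·(-125/64) + (-2401/2916)·(-8/343) + 79/243·1 = 1/4 ✓
b·(c∘Ac): (-2401/2916)·27/2401 + 79/243·261/632 = 1/8 ✓
b·Ac²: (-2401/2916)·135/2744 + 79/243·963/2528 = 1/12 ✓
b·A²c: 79/243·81/632 = 1/24 ✓; 4 stages ⇒ order 4.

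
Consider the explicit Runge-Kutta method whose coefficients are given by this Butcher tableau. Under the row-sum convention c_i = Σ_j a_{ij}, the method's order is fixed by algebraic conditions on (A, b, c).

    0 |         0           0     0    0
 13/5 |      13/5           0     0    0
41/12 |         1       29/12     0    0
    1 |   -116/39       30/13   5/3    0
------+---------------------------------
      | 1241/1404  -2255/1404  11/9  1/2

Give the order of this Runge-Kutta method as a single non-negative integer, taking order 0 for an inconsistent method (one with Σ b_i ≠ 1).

2

b = (1241/1404, -2255/1404, 11/9, 1/2)
c = (0, 13/5, 41/12, 1)
Ac = (0, 0, 377/60, 421/36)
Σ b_i: 1241/1404·1 + (-2255/1404)·1 + 11/9·1 + 1/2·1 = 1 ✓
b·c: (-2255/1404)·13/5 + 11/9·41/12 + 1/2·1 = 1/2 ✓
b·c²: (-2255/1404)·169/25 + 11/9·1681/144 + 1/2·1 = 25339/6480 ≠ 1/3 ⇒ order 2.
b·Ac: 11/9·377/60 + 1/2·421/36 = 14609/1080 ≠ 1/6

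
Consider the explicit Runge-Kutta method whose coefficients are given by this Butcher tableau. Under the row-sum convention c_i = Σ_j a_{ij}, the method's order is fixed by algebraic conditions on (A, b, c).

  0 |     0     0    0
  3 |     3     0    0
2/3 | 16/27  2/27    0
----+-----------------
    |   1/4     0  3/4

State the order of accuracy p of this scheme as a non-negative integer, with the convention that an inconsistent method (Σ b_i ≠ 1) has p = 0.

b = (1/4, 0, 3/4)
c = (0, 3, 2/3)
Ac = (0, 0, 2/9)
Σ b_i: 1/4·1 + 3/4·1 = 1 ✓
b·c: 3/4·2/3 = 1/2 ✓
b·c²: 3/4·4/9 = 1/3 ✓
b·Ac: 3/4·2/9 = 1/6 ✓; 3 stages ⇒ order 3.

3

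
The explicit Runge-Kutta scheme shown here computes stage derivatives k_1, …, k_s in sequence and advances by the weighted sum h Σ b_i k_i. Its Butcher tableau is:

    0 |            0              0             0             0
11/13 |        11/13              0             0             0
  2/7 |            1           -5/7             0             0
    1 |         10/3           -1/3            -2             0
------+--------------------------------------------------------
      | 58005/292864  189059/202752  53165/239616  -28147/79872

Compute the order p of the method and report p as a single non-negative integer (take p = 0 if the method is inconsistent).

b = (58005/292864, 189059/202752, 53165/239616, -28147/79872)
c = (0, 11/13, 2/7, 1)
Ac = (0, 0, -55/91, -233/273)
Σ b_i: 58005/292864·1 + 189059/202752·1 + 53165/239616·1 + (-28147/79872)·1 = 1 ✓
b·c: 189059/202752·11/13 + 53165/239616·2/7 + (-28147/79872)·1 = 1/2 ✓
b·c²: 189059/202752·121/169 + 53165/239616·4/49 + (-28147/79872)·1 = 1/3 ✓
b·Ac: 53165/239616·(-55/91) + (-28147/79872)·(-233/273) = 1/6 ✓
b·c³: 189059/202752·1331/2197 + 53165/239616·8/343 + (-28147/79872)·1 = 113015/519168 ≠ 1/4 ⇒ order 3.
b·(c∘Ac): 53165/239616·(-110/637) + (-28147/79872)·(-233/273) = 817543/3115008 ≠ 1/8
b·Ac²: 53165/239616·(-605/1183) + (-28147/79872)·(-9985/24843) = 51185/1817088 ≠ 1/12
b·A²c: (-28147/79872)·110/91 = -221155/519168 ≠ 1/24

3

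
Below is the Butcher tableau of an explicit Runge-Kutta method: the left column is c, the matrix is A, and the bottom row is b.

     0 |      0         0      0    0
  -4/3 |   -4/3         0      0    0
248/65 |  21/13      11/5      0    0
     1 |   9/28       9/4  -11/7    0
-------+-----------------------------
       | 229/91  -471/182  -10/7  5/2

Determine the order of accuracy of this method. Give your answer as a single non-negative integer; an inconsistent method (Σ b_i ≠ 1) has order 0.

b = (229/91, -471/182, -10/7, 5/2)
c = (0, -4/3, 248/65, 1)
Ac = (0, 0, -44/15, -4093/455)
Σ b_i: 229/91·1 + (-471/182)·1 + (-10/7)·1 + 5/2·1 = 1 ✓
b·c: (-471/182)·(-4/3) + (-10/7)·248/65 + 5/2·1 = 1/2 ✓
b·c²: (-471/182)·16/9 + (-10/7)·61504/4225 + 5/2·1 = -812603/35490 ≠ 1/3 ⇒ order 2.
b·Ac: (-10/7)·(-44/15) + 5/2·(-4093/455) = -9991/546 ≠ 1/6

2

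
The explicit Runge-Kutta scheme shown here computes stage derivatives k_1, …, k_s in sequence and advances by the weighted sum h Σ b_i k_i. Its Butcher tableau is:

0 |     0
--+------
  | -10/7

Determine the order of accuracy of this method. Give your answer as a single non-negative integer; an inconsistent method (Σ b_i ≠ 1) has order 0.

0

b = (-10/7)
c = (0)
Σ b_i: (-10/7)·1 = -10/7 ≠ 1 ⇒ order 0.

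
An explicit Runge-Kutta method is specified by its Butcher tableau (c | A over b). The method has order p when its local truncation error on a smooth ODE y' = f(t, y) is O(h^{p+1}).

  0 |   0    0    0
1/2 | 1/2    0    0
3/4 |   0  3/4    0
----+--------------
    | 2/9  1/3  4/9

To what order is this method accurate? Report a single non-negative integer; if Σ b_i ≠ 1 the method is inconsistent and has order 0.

b = (2/9, 1/3, 4/9)
c = (0, 1/2, 3/4)
Ac = (0, 0, 3/8)
Σ b_i: 2/9·1 + 1/3·1 + 4/9·1 = 1 ✓
b·c: 1/3·1/2 + 4/9·3/4 = 1/2 ✓
b·c²: 1/3·1/4 + 4/9·9/16 = 1/3 ✓
b·Ac: 4/9·3/8 = 1/6 ✓; 3 stages ⇒ order 3.

3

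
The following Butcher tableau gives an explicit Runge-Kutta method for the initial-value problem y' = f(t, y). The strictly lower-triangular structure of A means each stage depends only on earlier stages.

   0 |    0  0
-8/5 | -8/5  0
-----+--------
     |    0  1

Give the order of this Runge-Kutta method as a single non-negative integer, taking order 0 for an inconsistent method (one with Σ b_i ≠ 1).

b = (0, 1)
c = (0, -8/5)
Σ b_i: 1·1 = 1 ✓
b·c: 1·(-8/5) = -8/5 ≠ 1/2 ⇒ order 1.

1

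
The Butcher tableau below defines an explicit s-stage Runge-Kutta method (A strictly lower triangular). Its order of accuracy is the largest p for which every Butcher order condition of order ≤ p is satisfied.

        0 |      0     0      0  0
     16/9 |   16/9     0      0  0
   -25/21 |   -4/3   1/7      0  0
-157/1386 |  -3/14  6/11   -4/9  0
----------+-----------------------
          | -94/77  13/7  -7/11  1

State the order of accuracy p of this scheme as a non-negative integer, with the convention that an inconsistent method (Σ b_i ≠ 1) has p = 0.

b = (-94/77, 13/7, -7/11, 1)
c = (0, 16/9, -25/21, -157/1386)
Ac = (0, 0, 16/63, 3116/2079)
Σ b_i: (-94/77)·1 + 13/7·1 + (-7/11)·1 + 1·1 = 1 ✓
b·c: 13/7·16/9 + (-7/11)·(-25/21) + 1·(-157/1386) = 1823/462 ≠ 1/2 ⇒ order 1.

1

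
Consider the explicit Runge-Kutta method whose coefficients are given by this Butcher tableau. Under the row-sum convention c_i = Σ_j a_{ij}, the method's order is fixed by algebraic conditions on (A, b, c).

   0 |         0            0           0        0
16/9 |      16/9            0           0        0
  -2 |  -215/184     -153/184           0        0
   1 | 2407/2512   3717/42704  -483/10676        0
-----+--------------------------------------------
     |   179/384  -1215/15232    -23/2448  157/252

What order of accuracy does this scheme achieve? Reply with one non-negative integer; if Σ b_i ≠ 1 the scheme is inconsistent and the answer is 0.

b = (179/384, -1215/15232, -23/2448, 157/252)
c = (0, 16/9, -2, 1)
Ac = (0, 0, -34/23, 77/314)
Σ b_i: 179/384·1 + (-1215/15232)·1 + (-23/2448)·1 + 157/252·1 = 1 ✓
b·c: (-1215/15232)·16/9 + (-23/2448)·(-2) + 157/252·1 = 1/2 ✓
b·c²: (-1215/15232)·256/81 + (-23/2448)·4 + 157/252·1 = 1/3 ✓
b·Ac: (-23/2448)·(-34/23) + 157/252·77/314 = 1/6 ✓
b·c³: (-1215/15232)·4096/729 + (-23/2448)·(-8) + 157/252·1 = 1/4 ✓
b·(c∘Ac): (-23/2448)·68/23 + 157/252·77/314 = 1/8 ✓
b·Ac²: (-23/2448)·(-544/207) + 157/252·133/1413 = 1/12 ✓
b·A²c: 157/252·21/314 = 1/24 ✓; 4 stages ⇒ order 4.

4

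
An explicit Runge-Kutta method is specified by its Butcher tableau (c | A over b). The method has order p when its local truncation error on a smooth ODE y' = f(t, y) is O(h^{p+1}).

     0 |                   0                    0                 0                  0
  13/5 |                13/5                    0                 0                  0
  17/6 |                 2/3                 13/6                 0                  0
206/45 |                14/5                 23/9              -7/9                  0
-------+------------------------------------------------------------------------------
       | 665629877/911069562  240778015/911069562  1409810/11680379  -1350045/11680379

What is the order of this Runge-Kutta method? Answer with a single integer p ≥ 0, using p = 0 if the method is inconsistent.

3

b = (665629877/911069562, 240778015/911069562, 1409810/11680379, -1350045/11680379)
c = (0, 13/5, 17/6, 206/45)
Ac = (0, 0, 169/30, 1199/270)
Σ b_i: 665629877/911069562·1 + 240778015/911069562·1 + 1409810/11680379·1 + (-1350045/11680379)·1 = 1 ✓
b·c: 240778015/911069562·13/5 + 1409810/11680379·17/6 + (-1350045/11680379)·206/45 = 1/2 ✓
b·c²: 240778015/911069562·169/25 + 1409810/11680379·289/36 + (-1350045/11680379)·42436/2025 = 1/3 ✓
b·Ac: 1409810/11680379·169/30 + (-1350045/11680379)·1199/270 = 1/6 ✓
b·c³: 240778015/911069562·2197/125 + 1409810/11680379·4913/216 + (-1350045/11680379)·8741816/91125 = -349844984411/94611069900 ≠ 1/4 ⇒ order 3.
b·(c∘Ac): 1409810/11680379·2873/180 + (-1350045/11680379)·123497/6075 = -1334490799/3153702330 ≠ 1/8
b·Ac²: 1409810/11680379·2197/150 + (-1350045/11680379)·89357/8100 = 1036023727/2102468220 ≠ 1/12
b·A²c: (-1350045/11680379)·(-1183/270) = 35491183/70082274 ≠ 1/24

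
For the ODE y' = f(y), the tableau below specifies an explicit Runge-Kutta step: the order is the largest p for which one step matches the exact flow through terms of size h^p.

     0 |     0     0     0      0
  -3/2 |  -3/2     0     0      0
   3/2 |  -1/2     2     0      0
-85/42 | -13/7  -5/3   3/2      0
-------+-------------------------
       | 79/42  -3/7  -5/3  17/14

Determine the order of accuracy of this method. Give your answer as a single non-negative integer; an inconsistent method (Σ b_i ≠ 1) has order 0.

1

b = (79/42, -3/7, -5/3, 17/14)
c = (0, -3/2, 3/2, -85/42)
Ac = (0, 0, -3, 19/4)
Σ b_i: 79/42·1 + (-3/7)·1 + (-5/3)·1 + 17/14·1 = 1 ✓
b·c: (-3/7)·(-3/2) + (-5/3)·3/2 + 17/14·(-85/42) = -2537/588 ≠ 1/2 ⇒ order 1.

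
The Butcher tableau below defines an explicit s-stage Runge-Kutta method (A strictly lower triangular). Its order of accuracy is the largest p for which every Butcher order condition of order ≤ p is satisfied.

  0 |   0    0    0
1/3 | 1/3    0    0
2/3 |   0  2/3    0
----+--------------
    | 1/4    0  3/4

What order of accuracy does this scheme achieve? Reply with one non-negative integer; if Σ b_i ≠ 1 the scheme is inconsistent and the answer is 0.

b = (1/4, 0, 3/4)
c = (0, 1/3, 2/3)
Ac = (0, 0, 2/9)
Σ b_i: 1/4·1 + 3/4·1 = 1 ✓
b·c: 3/4·2/3 = 1/2 ✓
b·c²: 3/4·4/9 = 1/3 ✓
b·Ac: 3/4·2/9 = 1/6 ✓; 3 stages ⇒ order 3.

3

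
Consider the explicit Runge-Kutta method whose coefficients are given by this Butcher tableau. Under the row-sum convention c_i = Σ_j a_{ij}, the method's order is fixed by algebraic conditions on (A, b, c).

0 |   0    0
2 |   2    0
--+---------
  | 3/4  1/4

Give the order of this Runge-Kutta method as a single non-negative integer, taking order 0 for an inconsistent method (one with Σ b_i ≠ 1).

b = (3/4, 1/4)
c = (0, 2)
Σ b_i: 3/4·1 + 1/4·1 = 1 ✓
b·c: 1/4·2 = 1/2 ✓; 2 stages ⇒ order 2.

2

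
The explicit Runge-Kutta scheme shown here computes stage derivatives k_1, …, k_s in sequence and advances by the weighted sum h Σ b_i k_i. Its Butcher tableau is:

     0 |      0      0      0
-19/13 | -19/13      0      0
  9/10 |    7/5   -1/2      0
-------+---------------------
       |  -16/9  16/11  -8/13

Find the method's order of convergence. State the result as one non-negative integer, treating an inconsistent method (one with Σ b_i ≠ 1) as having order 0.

b = (-16/9, 16/11, -8/13)
c = (0, -19/13, 9/10)
Ac = (0, 0, 19/26)
Σ b_i: (-16/9)·1 + 16/11·1 + (-8/13)·1 = -1208/1287 ≠ 1 ⇒ order 0.

0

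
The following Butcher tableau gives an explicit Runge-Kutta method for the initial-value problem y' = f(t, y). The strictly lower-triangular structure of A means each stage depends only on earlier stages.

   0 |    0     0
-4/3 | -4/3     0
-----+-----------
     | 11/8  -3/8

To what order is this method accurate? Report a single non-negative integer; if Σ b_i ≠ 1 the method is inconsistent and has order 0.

b = (11/8, -3/8)
c = (0, -4/3)
Σ b_i: 11/8·1 + (-3/8)·1 = 1 ✓
b·c: (-3/8)·(-4/3) = 1/2 ✓; 2 stages ⇒ order 2.

2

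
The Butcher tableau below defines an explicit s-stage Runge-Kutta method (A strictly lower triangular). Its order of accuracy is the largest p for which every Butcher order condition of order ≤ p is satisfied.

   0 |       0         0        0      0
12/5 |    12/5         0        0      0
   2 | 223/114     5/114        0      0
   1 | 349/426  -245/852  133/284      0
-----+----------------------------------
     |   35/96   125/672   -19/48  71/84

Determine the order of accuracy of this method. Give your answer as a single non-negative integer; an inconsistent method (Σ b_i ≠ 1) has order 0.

b = (35/96, 125/672, -19/48, 71/84)
c = (0, 12/5, 2, 1)
Ac = (0, 0, 2/19, 35/142)
Σ b_i: 35/96·1 + 125/672·1 + (-19/48)·1 + 71/84·1 = 1 ✓
b·c: 125/672·12/5 + (-19/48)·2 + 71/84·1 = 1/2 ✓
b·c²: 125/672·144/25 + (-19/48)·4 + 71/84·1 = 1/3 ✓
b·Ac: (-19/48)·2/19 + 71/84·35/142 = 1/6 ✓
b·c³: 125/672·1728/125 + (-19/48)·8 + 71/84·1 = 1/4 ✓
b·(c∘Ac): (-19/48)·4/19 + 71/84·35/142 = 1/8 ✓
b·Ac²: (-19/48)·24/95 + 71/84·77/355 = 1/12 ✓
b·A²c: 71/84·7/142 = 1/24 ✓; 4 stages ⇒ order 4.

4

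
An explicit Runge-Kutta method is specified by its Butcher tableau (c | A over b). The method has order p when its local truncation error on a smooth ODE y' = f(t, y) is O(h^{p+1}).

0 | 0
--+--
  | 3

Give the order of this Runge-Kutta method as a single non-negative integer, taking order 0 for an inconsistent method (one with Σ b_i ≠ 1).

0

b = (3)
c = (0)
Σ b_i: 3·1 = 3 ≠ 1 ⇒ order 0.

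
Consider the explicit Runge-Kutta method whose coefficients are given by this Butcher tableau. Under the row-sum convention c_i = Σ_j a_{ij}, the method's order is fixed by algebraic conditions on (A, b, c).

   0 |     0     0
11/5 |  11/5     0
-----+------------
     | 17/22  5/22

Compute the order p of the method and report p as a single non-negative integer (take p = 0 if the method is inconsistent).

b = (17/22, 5/22)
c = (0, 11/5)
Σ b_i: 17/22·1 + 5/22·1 = 1 ✓
b·c: 5/22·11/5 = 1/2 ✓; 2 stages ⇒ order 2.

2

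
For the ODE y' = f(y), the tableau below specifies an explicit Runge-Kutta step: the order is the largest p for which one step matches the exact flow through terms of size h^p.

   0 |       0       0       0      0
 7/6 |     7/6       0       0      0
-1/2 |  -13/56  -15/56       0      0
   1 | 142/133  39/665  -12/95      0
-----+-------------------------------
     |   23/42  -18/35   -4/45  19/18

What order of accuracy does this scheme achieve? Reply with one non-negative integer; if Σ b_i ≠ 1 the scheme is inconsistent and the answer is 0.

b = (23/42, -18/35, -4/45, 19/18)
c = (0, 7/6, -1/2, 1)
Ac = (0, 0, -5/16, 5/38)
Σ b_i: 23/42·1 + (-18/35)·1 + (-4/45)·1 + 19/18·1 = 1 ✓
b·c: (-18/35)·7/6 + (-4/45)·(-1/2) + 19/18·1 = 1/2 ✓
b·c²: (-18/35)·49/36 + (-4/45)·1/4 + 19/18·1 = 1/3 ✓
b·Ac: (-4/45)·(-5/16) + 19/18·5/38 = 1/6 ✓
b·c³: (-18/35)·343/216 + (-4/45)·(-1/8) + 19/18·1 = 1/4 ✓
b·(c∘Ac): (-4/45)·5/32 + 19/18·5/38 = 1/8 ✓
b·Ac²: (-4/45)·(-35/96) + 19/18·11/228 = 1/12 ✓
b·A²c: 19/18·3/76 = 1/24 ✓; 4 stages ⇒ order 4.

4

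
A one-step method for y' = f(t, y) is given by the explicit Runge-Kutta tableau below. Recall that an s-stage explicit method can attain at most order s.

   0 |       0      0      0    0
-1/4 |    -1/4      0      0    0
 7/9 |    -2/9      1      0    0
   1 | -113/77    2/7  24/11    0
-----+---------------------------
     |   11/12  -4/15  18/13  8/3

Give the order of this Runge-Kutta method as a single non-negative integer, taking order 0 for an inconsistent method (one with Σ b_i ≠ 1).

0

b = (11/12, -4/15, 18/13, 8/3)
c = (0, -1/4, 7/9, 1)
Ac = (0, 0, -1/4, 751/462)
Σ b_i: 11/12·1 + (-4/15)·1 + 18/13·1 + 8/3·1 = 3667/780 ≠ 1 ⇒ order 0.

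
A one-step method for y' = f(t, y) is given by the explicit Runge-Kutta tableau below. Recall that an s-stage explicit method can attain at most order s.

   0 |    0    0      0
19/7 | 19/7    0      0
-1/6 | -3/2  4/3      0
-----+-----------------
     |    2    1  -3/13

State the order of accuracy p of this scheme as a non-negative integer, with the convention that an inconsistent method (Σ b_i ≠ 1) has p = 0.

0

b = (2, 1, -3/13)
c = (0, 19/7, -1/6)
Ac = (0, 0, 76/21)
Σ b_i: 2·1 + 1·1 + (-3/13)·1 = 36/13 ≠ 1 ⇒ order 0.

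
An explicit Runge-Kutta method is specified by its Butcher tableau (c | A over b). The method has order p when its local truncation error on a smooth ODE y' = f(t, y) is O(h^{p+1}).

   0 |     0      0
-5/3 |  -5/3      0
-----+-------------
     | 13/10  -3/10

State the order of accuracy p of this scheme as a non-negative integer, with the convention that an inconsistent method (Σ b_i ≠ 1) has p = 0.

2

b = (13/10, -3/10)
c = (0, -5/3)
Σ b_i: 13/10·1 + (-3/10)·1 = 1 ✓
b·c: (-3/10)·(-5/3) = 1/2 ✓; 2 stages ⇒ order 2.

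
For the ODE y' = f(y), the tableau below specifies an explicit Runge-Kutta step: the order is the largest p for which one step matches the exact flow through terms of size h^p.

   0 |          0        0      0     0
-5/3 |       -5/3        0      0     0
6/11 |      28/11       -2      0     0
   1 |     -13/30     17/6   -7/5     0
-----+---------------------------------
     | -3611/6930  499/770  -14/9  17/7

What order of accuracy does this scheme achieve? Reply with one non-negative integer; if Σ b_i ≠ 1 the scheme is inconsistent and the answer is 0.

2

b = (-3611/6930, 499/770, -14/9, 17/7)
c = (0, -5/3, 6/11, 1)
Ac = (0, 0, 10/3, -5431/990)
Σ b_i: (-3611/6930)·1 + 499/770·1 + (-14/9)·1 + 17/7·1 = 1 ✓
b·c: 499/770·(-5/3) + (-14/9)·6/11 + 17/7·1 = 1/2 ✓
b·c²: 499/770·25/9 + (-14/9)·36/121 + 17/7·1 = 57415/15246 ≠ 1/3 ⇒ order 2.
b·Ac: (-14/9)·10/3 + 17/7·(-5431/990) = -384781/20790 ≠ 1/6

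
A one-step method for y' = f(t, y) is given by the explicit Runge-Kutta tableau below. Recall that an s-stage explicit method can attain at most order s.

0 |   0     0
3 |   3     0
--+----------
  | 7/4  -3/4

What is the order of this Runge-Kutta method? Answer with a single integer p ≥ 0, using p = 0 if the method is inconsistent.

b = (7/4, -3/4)
c = (0, 3)
Σ b_i: 7/4·1 + (-3/4)·1 = 1 ✓
b·c: (-3/4)·3 = -9/4 ≠ 1/2 ⇒ order 1.

1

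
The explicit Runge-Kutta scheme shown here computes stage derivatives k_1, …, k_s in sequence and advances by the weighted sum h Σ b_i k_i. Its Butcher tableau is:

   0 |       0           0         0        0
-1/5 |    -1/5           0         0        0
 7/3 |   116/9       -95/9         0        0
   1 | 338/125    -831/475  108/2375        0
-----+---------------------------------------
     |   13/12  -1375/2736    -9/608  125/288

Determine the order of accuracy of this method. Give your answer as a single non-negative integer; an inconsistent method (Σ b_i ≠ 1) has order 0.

b = (13/12, -1375/2736, -9/608, 125/288)
c = (0, -1/5, 7/3, 1)
Ac = (0, 0, 19/9, 57/125)
Σ b_i: 13/12·1 + (-1375/2736)·1 + (-9/608)·1 + 125/288·1 = 1 ✓
b·c: (-1375/2736)·(-1/5) + (-9/608)·7/3 + 125/288·1 = 1/2 ✓
b·c²: (-1375/2736)·1/25 + (-9/608)·49/9 + 125/288·1 = 1/3 ✓
b·Ac: (-9/608)·19/9 + 125/288·57/125 = 1/6 ✓
b·c³: (-1375/2736)·(-1/125) + (-9/608)·343/27 + 125/288·1 = 1/4 ✓
b·(c∘Ac): (-9/608)·133/27 + 125/288·57/125 = 1/8 ✓
b·Ac²: (-9/608)·(-19/45) + 125/288·111/625 = 1/12 ✓
b·A²c: 125/288·12/125 = 1/24 ✓; 4 stages ⇒ order 4.

4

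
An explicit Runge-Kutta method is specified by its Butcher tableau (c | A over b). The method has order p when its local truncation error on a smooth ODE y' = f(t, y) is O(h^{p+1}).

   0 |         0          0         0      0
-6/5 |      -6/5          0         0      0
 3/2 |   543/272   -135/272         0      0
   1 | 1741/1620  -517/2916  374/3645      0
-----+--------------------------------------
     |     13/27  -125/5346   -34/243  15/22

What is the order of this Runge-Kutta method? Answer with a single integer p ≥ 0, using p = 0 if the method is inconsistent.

b = (13/27, -125/5346, -34/243, 15/22)
c = (0, -6/5, 3/2, 1)
Ac = (0, 0, 81/136, 11/30)
Σ b_i: 13/27·1 + (-125/5346)·1 + (-34/243)·1 + 15/22·1 = 1 ✓
b·c: (-125/5346)·(-6/5) + (-34/243)·3/2 + 15/22·1 = 1/2 ✓
b·c²: (-125/5346)·36/25 + (-34/243)·9/4 + 15/22·1 = 1/3 ✓
b·Ac: (-34/243)·81/136 + 15/22·11/30 = 1/6 ✓
b·c³: (-125/5346)·(-216/125) + (-34/243)·27/8 + 15/22·1 = 1/4 ✓
b·(c∘Ac): (-34/243)·243/272 + 15/22·11/30 = 1/8 ✓
b·Ac²: (-34/243)·(-243/340) + 15/22·(-11/450) = 1/12 ✓
b·A²c: 15/22·11/180 = 1/24 ✓; 4 stages ⇒ order 4.

4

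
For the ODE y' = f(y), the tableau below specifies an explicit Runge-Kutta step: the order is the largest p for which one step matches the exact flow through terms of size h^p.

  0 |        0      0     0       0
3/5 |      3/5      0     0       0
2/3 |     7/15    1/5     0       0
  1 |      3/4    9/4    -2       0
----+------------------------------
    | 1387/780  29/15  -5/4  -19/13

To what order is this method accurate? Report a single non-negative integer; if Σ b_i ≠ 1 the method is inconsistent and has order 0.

b = (1387/780, 29/15, -5/4, -19/13)
c = (0, 3/5, 2/3, 1)
Ac = (0, 0, 3/25, 1/60)
Σ b_i: 1387/780·1 + 29/15·1 + (-5/4)·1 + (-19/13)·1 = 1 ✓
b·c: 29/15·3/5 + (-5/4)·2/3 + (-19/13)·1 = -2213/1950 ≠ 1/2 ⇒ order 1.

1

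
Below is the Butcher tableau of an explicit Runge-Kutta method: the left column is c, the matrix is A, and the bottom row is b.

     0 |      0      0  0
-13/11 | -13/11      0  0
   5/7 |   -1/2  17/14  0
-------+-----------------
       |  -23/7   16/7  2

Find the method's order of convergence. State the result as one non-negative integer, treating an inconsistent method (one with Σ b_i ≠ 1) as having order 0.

1

b = (-23/7, 16/7, 2)
c = (0, -13/11, 5/7)
Ac = (0, 0, -221/154)
Σ b_i: (-23/7)·1 + 16/7·1 + 2·1 = 1 ✓
b·c: 16/7·(-13/11) + 2·5/7 = -14/11 ≠ 1/2 ⇒ order 1.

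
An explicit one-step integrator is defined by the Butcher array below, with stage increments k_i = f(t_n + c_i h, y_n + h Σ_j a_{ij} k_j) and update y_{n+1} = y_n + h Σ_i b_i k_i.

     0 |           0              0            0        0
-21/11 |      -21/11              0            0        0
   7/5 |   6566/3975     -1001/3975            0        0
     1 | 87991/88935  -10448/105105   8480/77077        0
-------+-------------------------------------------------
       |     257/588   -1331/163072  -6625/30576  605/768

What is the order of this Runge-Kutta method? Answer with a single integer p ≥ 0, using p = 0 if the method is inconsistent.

b = (257/588, -1331/163072, -6625/30576, 605/768)
c = (0, -21/11, 7/5, 1)
Ac = (0, 0, 637/1325, 208/605)
Σ b_i: 257/588·1 + (-1331/163072)·1 + (-6625/30576)·1 + 605/768·1 = 1 ✓
b·c: (-1331/163072)·(-21/11) + (-6625/30576)·7/5 + 605/768·1 = 1/2 ✓
b·c²: (-1331/163072)·441/121 + (-6625/30576)·49/25 + 605/768·1 = 1/3 ✓
b·Ac: (-6625/30576)·637/1325 + 605/768·208/605 = 1/6 ✓
b·c³: (-1331/163072)·(-9261/1331) + (-6625/30576)·343/125 + 605/768·1 = 1/4 ✓
b·(c∘Ac): (-6625/30576)·4459/6625 + 605/768·208/605 = 1/8 ✓
b·Ac²: (-6625/30576)·(-13377/14575) + 605/768·(-976/6655) = 1/12 ✓
b·A²c: 605/768·32/605 = 1/24 ✓; 4 stages ⇒ order 4.

4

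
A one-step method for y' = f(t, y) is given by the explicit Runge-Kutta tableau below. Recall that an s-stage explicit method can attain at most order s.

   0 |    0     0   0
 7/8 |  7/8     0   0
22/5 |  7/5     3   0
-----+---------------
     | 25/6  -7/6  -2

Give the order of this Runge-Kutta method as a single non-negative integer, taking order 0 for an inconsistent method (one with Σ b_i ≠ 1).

1

b = (25/6, -7/6, -2)
c = (0, 7/8, 22/5)
Ac = (0, 0, 21/8)
Σ b_i: 25/6·1 + (-7/6)·1 + (-2)·1 = 1 ✓
b·c: (-7/6)·7/8 + (-2)·22/5 = -2357/240 ≠ 1/2 ⇒ order 1.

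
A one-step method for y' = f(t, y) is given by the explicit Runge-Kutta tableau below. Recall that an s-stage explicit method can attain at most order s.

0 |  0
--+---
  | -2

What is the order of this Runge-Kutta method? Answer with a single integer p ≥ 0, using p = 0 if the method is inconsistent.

b = (-2)
c = (0)
Σ b_i: (-2)·1 = -2 ≠ 1 ⇒ order 0.

0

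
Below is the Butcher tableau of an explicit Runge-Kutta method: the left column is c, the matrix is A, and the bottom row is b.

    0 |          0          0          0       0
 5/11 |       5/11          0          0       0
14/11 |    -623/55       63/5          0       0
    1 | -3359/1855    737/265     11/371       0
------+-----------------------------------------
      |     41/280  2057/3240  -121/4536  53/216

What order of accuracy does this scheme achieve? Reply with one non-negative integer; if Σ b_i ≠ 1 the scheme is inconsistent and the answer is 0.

4

b = (41/280, 2057/3240, -121/4536, 53/216)
c = (0, 5/11, 14/11, 1)
Ac = (0, 0, 63/11, 69/53)
Σ b_i: 41/280·1 + 2057/3240·1 + (-121/4536)·1 + 53/216·1 = 1 ✓
b·c: 2057/3240·5/11 + (-121/4536)·14/11 + 53/216·1 = 1/2 ✓
b·c²: 2057/3240·25/121 + (-121/4536)·196/121 + 53/216·1 = 1/3 ✓
b·Ac: (-121/4536)·63/11 + 53/216·69/53 = 1/6 ✓
b·c³: 2057/3240·125/1331 + (-121/4536)·2744/1331 + 53/216·1 = 1/4 ✓
b·(c∘Ac): (-121/4536)·882/121 + 53/216·69/53 = 1/8 ✓
b·Ac²: (-121/4536)·315/121 + 53/216·33/53 = 1/12 ✓
b·A²c: 53/216·9/53 = 1/24 ✓; 4 stages ⇒ order 4.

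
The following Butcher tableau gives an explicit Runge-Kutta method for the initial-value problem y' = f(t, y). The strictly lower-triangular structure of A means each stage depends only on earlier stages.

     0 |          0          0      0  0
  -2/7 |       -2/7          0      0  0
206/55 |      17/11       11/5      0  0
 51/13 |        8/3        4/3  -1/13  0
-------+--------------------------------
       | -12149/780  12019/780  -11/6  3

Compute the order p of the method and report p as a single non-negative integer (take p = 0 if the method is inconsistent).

2

b = (-12149/780, 12019/780, -11/6, 3)
c = (0, -2/7, 206/55, 51/13)
Ac = (0, 0, -22/35, -10046/15015)
Σ b_i: (-12149/780)·1 + 12019/780·1 + (-11/6)·1 + 3·1 = 1 ✓
b·c: 12019/780·(-2/7) + (-11/6)·206/55 + 3·51/13 = 1/2 ✓
b·c²: 12019/780·4/49 + (-11/6)·42436/3025 + 3·2601/169 = 21189086/975975 ≠ 1/3 ⇒ order 2.
b·Ac: (-11/6)·(-22/35) + 3·(-10046/15015) = -2567/3003 ≠ 1/6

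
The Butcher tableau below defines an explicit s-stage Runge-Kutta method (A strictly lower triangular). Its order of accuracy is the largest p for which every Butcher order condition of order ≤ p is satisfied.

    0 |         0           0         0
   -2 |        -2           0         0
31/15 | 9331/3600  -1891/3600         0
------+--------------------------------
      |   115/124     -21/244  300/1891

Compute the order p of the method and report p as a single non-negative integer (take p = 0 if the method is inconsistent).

b = (115/124, -21/244, 300/1891)
c = (0, -2, 31/15)
Ac = (0, 0, 1891/1800)
Σ b_i: 115/124·1 + (-21/244)·1 + 300/1891·1 = 1 ✓
b·c: (-21/244)·(-2) + 300/1891·31/15 = 1/2 ✓
b·c²: (-21/244)·4 + 300/1891·961/225 = 1/3 ✓
b·Ac: 300/1891·1891/1800 = 1/6 ✓; 3 stages ⇒ order 3.

3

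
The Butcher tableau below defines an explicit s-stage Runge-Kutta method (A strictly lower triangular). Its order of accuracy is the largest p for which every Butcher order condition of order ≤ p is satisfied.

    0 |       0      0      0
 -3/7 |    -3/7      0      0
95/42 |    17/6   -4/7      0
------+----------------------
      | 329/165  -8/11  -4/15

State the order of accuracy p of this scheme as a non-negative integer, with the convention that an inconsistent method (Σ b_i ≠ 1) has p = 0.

b = (329/165, -8/11, -4/15)
c = (0, -3/7, 95/42)
Ac = (0, 0, 12/49)
Σ b_i: 329/165·1 + (-8/11)·1 + (-4/15)·1 = 1 ✓
b·c: (-8/11)·(-3/7) + (-4/15)·95/42 = -202/693 ≠ 1/2 ⇒ order 1.

1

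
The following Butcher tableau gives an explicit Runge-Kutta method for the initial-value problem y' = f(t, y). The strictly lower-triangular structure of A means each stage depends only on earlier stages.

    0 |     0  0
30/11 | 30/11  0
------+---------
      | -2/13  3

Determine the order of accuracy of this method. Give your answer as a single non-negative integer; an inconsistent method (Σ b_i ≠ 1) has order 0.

b = (-2/13, 3)
c = (0, 30/11)
Σ b_i: (-2/13)·1 + 3·1 = 37/13 ≠ 1 ⇒ order 0.

0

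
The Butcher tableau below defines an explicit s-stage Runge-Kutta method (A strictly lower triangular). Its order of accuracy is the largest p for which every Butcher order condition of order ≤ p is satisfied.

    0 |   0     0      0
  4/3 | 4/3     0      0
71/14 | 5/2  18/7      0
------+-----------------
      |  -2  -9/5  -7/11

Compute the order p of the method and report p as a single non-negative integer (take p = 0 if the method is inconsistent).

0

b = (-2, -9/5, -7/11)
c = (0, 4/3, 71/14)
Ac = (0, 0, 24/7)
Σ b_i: (-2)·1 + (-9/5)·1 + (-7/11)·1 = -244/55 ≠ 1 ⇒ order 0.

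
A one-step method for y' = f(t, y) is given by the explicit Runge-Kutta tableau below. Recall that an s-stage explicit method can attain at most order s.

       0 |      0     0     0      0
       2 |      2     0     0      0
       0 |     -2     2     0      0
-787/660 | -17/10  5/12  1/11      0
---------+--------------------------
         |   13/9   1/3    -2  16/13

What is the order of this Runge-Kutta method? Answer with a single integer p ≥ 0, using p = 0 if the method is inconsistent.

b = (13/9, 1/3, -2, 16/13)
c = (0, 2, 0, -787/660)
Ac = (0, 0, 4, 5/6)
Σ b_i: 13/9·1 + 1/3·1 + (-2)·1 + 16/13·1 = 118/117 ≠ 1 ⇒ order 0.

0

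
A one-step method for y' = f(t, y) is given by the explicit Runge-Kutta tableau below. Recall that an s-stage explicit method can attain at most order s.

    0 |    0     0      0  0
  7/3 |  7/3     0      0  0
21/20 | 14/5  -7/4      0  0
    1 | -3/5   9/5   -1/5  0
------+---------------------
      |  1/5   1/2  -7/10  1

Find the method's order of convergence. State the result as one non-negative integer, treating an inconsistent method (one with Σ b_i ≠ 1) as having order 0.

1

b = (1/5, 1/2, -7/10, 1)
c = (0, 7/3, 21/20, 1)
Ac = (0, 0, -49/12, 399/100)
Σ b_i: 1/5·1 + 1/2·1 + (-7/10)·1 + 1·1 = 1 ✓
b·c: 1/2·7/3 + (-7/10)·21/20 + 1·1 = 859/600 ≠ 1/2 ⇒ order 1.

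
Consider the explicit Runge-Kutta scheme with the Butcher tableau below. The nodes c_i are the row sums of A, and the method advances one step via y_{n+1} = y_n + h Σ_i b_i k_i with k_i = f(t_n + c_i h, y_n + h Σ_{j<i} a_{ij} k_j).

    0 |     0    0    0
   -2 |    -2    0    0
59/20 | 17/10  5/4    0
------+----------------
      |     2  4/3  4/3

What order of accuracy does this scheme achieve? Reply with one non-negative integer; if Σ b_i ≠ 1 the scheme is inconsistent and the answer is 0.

0

b = (2, 4/3, 4/3)
c = (0, -2, 59/20)
Ac = (0, 0, -5/2)
Σ b_i: 2·1 + 4/3·1 + 4/3·1 = 14/3 ≠ 1 ⇒ order 0.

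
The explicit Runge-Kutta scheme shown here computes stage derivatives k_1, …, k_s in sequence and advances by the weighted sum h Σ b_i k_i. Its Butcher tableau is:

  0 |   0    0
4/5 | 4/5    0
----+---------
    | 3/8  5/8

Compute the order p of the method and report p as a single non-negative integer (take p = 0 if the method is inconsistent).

b = (3/8, 5/8)
c = (0, 4/5)
Σ b_i: 3/8·1 + 5/8·1 = 1 ✓
b·c: 5/8·4/5 = 1/2 ✓; 2 stages ⇒ order 2.

2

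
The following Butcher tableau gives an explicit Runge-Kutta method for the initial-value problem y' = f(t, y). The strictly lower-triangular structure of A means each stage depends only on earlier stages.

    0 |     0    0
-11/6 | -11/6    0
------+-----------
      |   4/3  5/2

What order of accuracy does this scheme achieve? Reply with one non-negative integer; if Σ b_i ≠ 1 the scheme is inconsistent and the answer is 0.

0

b = (4/3, 5/2)
c = (0, -11/6)
Σ b_i: 4/3·1 + 5/2·1 = 23/6 ≠ 1 ⇒ order 0.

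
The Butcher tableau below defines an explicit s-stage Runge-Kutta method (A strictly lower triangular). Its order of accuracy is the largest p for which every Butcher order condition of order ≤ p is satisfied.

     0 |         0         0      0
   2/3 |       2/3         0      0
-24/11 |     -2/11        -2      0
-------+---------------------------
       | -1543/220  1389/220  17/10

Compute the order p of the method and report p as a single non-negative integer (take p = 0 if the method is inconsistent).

b = (-1543/220, 1389/220, 17/10)
c = (0, 2/3, -24/11)
Ac = (0, 0, -4/3)
Σ b_i: (-1543/220)·1 + 1389/220·1 + 17/10·1 = 1 ✓
b·c: 1389/220·2/3 + 17/10·(-24/11) = 1/2 ✓
b·c²: 1389/220·4/9 + 17/10·576/121 = 19781/1815 ≠ 1/3 ⇒ order 2.
b·Ac: 17/10·(-4/3) = -34/15 ≠ 1/6

2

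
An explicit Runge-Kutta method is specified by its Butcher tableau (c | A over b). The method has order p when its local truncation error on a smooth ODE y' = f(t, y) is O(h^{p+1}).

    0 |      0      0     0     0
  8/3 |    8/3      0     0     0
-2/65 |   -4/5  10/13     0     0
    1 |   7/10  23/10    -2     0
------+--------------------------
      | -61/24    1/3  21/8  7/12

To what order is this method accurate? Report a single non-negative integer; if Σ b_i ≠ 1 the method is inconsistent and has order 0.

b = (-61/24, 1/3, 21/8, 7/12)
c = (0, 8/3, -2/65, 1)
Ac = (0, 0, 80/39, 1208/195)
Σ b_i: (-61/24)·1 + 1/3·1 + 21/8·1 + 7/12·1 = 1 ✓
b·c: 1/3·8/3 + 21/8·(-2/65) + 7/12·1 = 814/585 ≠ 1/2 ⇒ order 1.

1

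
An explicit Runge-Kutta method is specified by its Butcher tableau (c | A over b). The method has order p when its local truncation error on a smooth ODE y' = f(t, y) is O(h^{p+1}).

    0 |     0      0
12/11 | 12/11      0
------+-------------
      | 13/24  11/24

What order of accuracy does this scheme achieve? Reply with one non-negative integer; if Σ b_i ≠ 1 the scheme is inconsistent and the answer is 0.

2

b = (13/24, 11/24)
c = (0, 12/11)
Σ b_i: 13/24·1 + 11/24·1 = 1 ✓
b·c: 11/24·12/11 = 1/2 ✓; 2 stages ⇒ order 2.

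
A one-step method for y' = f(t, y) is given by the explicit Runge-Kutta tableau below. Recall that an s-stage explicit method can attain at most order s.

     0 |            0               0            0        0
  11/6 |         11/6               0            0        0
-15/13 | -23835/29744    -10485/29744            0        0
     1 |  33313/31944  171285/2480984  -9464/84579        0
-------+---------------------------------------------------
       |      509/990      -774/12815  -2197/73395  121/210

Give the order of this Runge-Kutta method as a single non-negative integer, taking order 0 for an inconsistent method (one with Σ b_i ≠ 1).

b = (509/990, -774/12815, -2197/73395, 121/210)
c = (0, 11/6, -15/13, 1)
Ac = (0, 0, -3495/5408, 45/176)
Σ b_i: 509/990·1 + (-774/12815)·1 + (-2197/73395)·1 + 121/210·1 = 1 ✓
b·c: (-774/12815)·11/6 + (-2197/73395)·(-15/13) + 121/210·1 = 1/2 ✓
b·c²: (-774/12815)·121/36 + (-2197/73395)·225/169 + 121/210·1 = 1/3 ✓
b·Ac: (-2197/73395)·(-3495/5408) + 121/210·45/176 = 1/6 ✓
b·c³: (-774/12815)·1331/216 + (-2197/73395)·(-3375/2197) + 121/210·1 = 1/4 ✓
b·(c∘Ac): (-2197/73395)·52425/70304 + 121/210·45/176 = 1/8 ✓
b·Ac²: (-2197/73395)·(-12815/10816) + 121/210·965/11616 = 1/12 ✓
b·A²c: 121/210·35/484 = 1/24 ✓; 4 stages ⇒ order 4.

4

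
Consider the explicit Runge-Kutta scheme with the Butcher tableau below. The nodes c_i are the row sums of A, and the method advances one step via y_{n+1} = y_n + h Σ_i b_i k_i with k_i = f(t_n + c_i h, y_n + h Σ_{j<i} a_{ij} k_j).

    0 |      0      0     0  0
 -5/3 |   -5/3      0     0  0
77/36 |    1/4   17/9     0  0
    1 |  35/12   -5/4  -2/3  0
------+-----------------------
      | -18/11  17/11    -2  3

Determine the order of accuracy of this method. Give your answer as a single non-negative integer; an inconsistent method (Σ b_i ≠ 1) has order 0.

0

b = (-18/11, 17/11, -2, 3)
c = (0, -5/3, 77/36, 1)
Ac = (0, 0, -85/27, 71/108)
Σ b_i: (-18/11)·1 + 17/11·1 + (-2)·1 + 3·1 = 10/11 ≠ 1 ⇒ order 0.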